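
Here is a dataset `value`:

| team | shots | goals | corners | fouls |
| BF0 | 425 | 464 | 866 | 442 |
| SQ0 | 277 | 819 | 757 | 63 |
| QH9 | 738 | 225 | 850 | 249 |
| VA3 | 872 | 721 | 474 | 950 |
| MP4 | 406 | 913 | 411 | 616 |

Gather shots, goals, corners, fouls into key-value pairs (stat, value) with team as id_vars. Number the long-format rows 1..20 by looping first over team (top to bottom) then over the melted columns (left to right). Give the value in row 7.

757

20 rows total (5 × 4). Row 7: index ⌊(7-1)/4⌋ = 1 into team → SQ0; (7-1) mod 4 = 2 into the melted columns → corners.
So row 7 is (SQ0, corners, 757); value = 757.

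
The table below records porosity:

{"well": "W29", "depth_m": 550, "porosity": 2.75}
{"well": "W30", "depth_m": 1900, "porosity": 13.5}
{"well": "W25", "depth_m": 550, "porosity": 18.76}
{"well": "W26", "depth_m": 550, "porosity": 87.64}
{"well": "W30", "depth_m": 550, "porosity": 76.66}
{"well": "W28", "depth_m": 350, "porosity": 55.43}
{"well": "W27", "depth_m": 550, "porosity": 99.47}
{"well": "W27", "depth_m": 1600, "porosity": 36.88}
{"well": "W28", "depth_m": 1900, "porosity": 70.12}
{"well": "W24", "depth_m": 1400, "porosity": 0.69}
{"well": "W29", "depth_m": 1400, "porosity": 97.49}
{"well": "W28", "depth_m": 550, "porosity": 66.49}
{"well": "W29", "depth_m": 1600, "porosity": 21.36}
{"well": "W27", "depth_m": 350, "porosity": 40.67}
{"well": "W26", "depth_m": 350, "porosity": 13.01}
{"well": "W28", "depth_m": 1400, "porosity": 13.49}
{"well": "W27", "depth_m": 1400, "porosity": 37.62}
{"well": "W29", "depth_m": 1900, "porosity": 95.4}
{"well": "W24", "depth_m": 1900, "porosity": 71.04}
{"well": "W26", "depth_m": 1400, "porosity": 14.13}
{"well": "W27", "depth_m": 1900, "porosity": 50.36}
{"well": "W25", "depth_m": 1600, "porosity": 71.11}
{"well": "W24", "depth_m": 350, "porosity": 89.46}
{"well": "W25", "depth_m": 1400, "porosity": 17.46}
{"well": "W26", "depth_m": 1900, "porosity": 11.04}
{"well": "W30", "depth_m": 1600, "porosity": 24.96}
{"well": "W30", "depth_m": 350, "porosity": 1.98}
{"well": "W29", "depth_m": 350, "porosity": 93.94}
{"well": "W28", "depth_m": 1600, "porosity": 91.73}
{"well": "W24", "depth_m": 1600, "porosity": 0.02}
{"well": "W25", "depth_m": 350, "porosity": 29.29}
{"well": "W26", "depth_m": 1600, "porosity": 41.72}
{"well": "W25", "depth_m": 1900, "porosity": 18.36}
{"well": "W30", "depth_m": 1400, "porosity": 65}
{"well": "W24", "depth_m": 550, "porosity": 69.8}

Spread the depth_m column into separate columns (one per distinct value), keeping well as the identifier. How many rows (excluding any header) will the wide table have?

7

7 distinct well values → 7 rows.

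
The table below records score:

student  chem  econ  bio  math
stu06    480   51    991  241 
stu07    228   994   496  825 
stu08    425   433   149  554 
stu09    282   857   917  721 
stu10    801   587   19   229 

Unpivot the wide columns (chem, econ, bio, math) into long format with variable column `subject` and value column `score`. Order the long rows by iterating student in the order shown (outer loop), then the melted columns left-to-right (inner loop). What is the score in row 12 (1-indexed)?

20 rows total (5 × 4). Row 12: index ⌊(12-1)/4⌋ = 2 into student → stu08; (12-1) mod 4 = 3 into the melted columns → math.
So row 12 is (stu08, math, 554); score = 554.

554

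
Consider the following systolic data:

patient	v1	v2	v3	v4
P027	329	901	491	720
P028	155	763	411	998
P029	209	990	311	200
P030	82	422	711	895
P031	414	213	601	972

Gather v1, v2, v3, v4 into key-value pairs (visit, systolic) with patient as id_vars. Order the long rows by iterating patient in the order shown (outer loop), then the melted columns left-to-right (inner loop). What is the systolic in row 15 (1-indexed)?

711

20 rows total (5 × 4). Row 15: index ⌊(15-1)/4⌋ = 3 into patient → P030; (15-1) mod 4 = 2 into the melted columns → v3.
So row 15 is (P030, v3, 711); systolic = 711.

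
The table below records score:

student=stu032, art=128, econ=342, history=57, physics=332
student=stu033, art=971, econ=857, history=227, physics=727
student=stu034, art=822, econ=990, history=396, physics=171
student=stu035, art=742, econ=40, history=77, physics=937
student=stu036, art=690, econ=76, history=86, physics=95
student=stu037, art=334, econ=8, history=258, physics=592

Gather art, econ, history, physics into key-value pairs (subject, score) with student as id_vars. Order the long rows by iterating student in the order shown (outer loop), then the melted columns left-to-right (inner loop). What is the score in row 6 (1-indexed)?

24 rows total (6 × 4). Row 6: index ⌊(6-1)/4⌋ = 1 into student → stu033; (6-1) mod 4 = 1 into the melted columns → econ.
So row 6 is (stu033, econ, 857); score = 857.

857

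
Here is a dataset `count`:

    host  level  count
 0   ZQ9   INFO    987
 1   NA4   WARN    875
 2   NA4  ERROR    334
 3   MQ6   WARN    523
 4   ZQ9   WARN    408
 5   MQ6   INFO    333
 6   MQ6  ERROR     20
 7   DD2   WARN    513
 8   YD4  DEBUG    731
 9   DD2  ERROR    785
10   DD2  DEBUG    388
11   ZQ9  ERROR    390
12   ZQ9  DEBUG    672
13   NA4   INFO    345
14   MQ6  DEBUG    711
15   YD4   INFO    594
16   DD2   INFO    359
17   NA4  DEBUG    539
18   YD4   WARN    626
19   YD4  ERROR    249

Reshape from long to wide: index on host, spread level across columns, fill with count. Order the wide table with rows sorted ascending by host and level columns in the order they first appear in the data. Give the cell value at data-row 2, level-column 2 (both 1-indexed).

With rows sorted ascending by host, row 2 is host=MQ6. level columns in first-appearance order: INFO, WARN, ERROR, DEBUG; column 2 is WARN.
Long rows with host=MQ6, level=WARN: count = 523.

523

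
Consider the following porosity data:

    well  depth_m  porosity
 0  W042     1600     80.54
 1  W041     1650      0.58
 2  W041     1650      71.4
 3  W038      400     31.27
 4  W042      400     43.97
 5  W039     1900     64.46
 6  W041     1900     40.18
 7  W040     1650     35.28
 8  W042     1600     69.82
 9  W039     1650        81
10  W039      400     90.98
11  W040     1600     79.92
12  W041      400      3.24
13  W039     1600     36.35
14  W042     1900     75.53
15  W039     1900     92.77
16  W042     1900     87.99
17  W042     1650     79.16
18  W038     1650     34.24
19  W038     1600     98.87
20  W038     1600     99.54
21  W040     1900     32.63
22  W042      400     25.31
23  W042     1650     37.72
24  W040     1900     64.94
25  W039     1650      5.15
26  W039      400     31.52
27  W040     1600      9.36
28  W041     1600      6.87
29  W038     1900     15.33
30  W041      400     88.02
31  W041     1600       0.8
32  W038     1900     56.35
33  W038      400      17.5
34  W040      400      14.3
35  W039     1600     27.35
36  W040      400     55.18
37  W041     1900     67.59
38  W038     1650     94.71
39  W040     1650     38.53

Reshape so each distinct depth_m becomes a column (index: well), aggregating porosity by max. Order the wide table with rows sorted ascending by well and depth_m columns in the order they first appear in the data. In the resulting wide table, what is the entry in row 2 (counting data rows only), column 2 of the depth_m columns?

With rows sorted ascending by well, row 2 is well=W039. depth_m columns in first-appearance order: 1600, 1650, 400, 1900; column 2 is 1650.
Long rows with well=W039, depth_m=1650: max(81, 5.15) = 81.

81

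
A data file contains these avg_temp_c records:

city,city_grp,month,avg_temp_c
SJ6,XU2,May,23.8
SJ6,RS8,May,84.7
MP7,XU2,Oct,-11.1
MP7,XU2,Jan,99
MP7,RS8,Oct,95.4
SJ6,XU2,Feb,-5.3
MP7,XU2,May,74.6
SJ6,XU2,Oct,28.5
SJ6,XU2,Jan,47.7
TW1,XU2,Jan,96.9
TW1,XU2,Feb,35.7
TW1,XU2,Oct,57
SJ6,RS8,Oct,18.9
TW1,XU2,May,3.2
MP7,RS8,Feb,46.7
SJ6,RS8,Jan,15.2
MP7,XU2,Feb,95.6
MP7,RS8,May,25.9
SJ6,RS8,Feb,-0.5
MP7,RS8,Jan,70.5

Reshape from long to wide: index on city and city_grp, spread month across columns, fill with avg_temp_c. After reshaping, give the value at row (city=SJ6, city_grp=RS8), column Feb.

Wide layout: rows indexed by city and city_grp, columns are the 4 distinct month values (May, Oct, Jan, Feb).
Cell (city=SJ6, city_grp=RS8, month=Feb) draws from the long row where city=SJ6, city_grp=RS8 and month=Feb, which has avg_temp_c=-0.5.

-0.5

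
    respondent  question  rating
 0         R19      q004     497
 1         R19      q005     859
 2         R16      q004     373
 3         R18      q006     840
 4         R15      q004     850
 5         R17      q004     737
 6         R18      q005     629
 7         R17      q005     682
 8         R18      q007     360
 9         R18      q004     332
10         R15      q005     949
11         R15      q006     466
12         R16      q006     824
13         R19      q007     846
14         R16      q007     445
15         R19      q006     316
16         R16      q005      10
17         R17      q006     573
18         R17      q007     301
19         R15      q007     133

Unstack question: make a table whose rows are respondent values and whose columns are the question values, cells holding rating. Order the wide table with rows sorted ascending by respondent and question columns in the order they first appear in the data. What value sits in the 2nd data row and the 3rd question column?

With rows sorted ascending by respondent, row 2 is respondent=R16. question columns in first-appearance order: q004, q005, q006, q007; column 3 is q006.
Long rows with respondent=R16, question=q006: rating = 824.

824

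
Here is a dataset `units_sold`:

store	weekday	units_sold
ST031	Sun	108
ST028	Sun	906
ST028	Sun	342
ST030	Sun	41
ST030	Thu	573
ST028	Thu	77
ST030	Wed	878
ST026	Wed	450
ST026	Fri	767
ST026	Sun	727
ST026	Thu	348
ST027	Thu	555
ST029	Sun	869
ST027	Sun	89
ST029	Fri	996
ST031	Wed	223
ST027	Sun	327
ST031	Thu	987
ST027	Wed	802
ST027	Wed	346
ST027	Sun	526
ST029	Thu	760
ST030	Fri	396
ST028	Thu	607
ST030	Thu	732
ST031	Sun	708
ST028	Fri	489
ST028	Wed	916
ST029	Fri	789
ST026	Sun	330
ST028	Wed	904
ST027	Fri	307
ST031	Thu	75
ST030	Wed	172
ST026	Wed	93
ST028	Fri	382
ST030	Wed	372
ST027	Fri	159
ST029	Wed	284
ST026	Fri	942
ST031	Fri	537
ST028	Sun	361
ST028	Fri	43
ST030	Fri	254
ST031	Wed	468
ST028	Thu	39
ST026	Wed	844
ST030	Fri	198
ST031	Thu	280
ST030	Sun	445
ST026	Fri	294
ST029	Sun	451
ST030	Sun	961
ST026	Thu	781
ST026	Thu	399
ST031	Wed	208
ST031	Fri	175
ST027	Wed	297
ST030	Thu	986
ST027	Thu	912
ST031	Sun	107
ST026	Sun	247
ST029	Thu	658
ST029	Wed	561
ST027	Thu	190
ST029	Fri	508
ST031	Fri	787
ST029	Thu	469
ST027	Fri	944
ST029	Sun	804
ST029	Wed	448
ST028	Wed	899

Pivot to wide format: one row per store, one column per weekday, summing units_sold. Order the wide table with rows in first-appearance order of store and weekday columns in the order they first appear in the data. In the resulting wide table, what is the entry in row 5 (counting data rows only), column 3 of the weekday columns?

1445

With rows in first-appearance order of store, row 5 is store=ST027. weekday columns in first-appearance order: Sun, Thu, Wed, Fri; column 3 is Wed.
Long rows with store=ST027, weekday=Wed: 802 + 346 + 297 = 1445.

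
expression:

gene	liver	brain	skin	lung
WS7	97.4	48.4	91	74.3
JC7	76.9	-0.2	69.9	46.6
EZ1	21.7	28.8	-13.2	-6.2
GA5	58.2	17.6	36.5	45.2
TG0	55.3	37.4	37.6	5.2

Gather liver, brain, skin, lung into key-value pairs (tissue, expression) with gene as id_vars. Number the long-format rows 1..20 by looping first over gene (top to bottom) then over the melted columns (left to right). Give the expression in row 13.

20 rows total (5 × 4). Row 13: index ⌊(13-1)/4⌋ = 3 into gene → GA5; (13-1) mod 4 = 0 into the melted columns → liver.
So row 13 is (GA5, liver, 58.2); expression = 58.2.

58.2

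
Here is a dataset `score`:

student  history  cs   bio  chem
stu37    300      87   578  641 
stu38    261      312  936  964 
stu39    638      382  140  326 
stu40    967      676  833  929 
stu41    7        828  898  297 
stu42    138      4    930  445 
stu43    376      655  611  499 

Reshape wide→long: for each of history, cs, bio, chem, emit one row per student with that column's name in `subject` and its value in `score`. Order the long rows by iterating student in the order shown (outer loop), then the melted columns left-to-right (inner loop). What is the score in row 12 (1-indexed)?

28 rows total (7 × 4). Row 12: index ⌊(12-1)/4⌋ = 2 into student → stu39; (12-1) mod 4 = 3 into the melted columns → chem.
So row 12 is (stu39, chem, 326); score = 326.

326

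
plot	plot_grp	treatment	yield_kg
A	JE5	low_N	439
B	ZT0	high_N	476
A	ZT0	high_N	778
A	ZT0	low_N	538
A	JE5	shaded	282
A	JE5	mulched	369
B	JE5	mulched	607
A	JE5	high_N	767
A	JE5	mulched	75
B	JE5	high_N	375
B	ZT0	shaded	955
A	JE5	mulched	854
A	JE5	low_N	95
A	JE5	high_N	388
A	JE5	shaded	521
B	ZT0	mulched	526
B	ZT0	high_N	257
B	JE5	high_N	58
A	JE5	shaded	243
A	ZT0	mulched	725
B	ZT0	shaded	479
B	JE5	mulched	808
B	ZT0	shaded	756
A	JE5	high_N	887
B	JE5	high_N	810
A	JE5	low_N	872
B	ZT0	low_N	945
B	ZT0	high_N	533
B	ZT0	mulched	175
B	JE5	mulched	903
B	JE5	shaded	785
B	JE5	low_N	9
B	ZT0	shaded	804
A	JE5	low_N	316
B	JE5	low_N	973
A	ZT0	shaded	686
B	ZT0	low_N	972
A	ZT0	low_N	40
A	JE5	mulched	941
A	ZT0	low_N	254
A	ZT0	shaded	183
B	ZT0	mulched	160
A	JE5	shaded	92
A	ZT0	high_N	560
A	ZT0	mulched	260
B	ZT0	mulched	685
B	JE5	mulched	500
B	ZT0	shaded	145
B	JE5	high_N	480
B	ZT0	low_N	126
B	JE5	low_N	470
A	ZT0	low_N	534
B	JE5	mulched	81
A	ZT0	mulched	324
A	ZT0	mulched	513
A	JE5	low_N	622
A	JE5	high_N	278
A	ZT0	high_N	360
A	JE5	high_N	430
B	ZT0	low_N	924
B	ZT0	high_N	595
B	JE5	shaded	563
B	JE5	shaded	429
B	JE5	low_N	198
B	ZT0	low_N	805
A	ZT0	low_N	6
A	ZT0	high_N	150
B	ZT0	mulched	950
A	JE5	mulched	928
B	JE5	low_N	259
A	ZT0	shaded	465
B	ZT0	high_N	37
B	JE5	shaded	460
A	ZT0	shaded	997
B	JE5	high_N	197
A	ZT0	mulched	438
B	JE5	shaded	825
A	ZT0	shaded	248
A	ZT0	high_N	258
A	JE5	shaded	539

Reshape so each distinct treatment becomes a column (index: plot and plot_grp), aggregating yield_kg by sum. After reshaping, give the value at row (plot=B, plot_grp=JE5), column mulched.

Rows with plot=B, plot_grp=JE5 and treatment=mulched: yield_kg values are 607, 808, 903, 500, 81.
607 + 808 + 903 + 500 + 81 = 2899.

2899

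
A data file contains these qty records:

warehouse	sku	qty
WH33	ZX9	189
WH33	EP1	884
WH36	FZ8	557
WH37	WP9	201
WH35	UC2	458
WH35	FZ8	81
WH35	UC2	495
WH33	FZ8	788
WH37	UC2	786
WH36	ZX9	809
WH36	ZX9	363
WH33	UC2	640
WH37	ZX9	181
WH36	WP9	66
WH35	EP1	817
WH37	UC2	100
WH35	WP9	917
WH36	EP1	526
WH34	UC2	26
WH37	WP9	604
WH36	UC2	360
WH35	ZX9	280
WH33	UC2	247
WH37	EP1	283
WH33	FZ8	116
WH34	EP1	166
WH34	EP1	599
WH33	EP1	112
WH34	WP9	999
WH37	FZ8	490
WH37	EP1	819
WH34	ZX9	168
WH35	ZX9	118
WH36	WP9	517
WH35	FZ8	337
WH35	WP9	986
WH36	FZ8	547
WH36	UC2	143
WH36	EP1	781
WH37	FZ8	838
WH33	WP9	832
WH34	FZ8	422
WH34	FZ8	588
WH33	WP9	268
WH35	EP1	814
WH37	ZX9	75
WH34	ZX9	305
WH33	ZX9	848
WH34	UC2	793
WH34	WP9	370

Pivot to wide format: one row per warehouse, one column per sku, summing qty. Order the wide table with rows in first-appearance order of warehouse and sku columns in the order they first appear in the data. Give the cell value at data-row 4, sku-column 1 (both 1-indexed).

With rows in first-appearance order of warehouse, row 4 is warehouse=WH35. sku columns in first-appearance order: ZX9, EP1, FZ8, WP9, UC2; column 1 is ZX9.
Long rows with warehouse=WH35, sku=ZX9: 280 + 118 = 398.

398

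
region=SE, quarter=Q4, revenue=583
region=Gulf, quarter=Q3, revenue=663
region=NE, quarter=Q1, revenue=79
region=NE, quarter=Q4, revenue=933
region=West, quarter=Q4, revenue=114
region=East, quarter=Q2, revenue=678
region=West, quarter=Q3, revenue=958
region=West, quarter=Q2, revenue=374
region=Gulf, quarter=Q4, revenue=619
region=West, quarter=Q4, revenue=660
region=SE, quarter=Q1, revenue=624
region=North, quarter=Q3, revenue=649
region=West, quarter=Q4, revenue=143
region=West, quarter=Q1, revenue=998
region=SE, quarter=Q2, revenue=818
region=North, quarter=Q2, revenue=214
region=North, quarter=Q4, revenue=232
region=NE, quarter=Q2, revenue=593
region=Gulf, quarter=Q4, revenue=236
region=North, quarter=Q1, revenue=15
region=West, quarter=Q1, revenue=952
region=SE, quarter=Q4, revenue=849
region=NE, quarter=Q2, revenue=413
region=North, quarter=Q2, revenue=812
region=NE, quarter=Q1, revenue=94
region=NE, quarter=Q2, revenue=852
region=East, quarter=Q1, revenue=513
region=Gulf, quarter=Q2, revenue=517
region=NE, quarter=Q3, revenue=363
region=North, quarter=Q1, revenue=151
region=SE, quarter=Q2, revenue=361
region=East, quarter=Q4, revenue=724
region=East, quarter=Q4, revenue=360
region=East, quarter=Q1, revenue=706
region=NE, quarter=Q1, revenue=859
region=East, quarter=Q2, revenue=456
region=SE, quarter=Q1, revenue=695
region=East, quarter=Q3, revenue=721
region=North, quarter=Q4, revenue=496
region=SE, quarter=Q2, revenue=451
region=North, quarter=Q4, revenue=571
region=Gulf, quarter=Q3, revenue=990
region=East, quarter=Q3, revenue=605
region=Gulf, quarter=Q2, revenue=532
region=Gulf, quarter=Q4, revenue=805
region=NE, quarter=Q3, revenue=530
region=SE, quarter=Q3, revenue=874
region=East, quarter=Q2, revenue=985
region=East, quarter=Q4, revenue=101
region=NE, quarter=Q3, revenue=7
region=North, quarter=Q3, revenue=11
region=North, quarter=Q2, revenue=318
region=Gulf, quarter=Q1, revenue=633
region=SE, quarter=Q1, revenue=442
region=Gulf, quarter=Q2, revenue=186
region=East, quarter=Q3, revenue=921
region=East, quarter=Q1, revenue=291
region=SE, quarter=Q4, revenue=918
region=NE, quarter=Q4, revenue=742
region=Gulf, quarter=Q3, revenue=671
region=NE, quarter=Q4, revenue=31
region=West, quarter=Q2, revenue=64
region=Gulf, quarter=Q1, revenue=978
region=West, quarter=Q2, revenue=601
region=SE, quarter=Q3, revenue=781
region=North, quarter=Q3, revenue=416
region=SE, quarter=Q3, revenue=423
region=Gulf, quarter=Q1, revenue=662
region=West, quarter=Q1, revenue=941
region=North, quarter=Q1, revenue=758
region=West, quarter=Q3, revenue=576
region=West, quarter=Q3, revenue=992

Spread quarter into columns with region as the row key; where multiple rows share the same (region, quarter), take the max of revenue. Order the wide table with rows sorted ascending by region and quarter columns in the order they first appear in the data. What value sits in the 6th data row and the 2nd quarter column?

With rows sorted ascending by region, row 6 is region=West. quarter columns in first-appearance order: Q4, Q3, Q1, Q2; column 2 is Q3.
Long rows with region=West, quarter=Q3: max(958, 576, 992) = 992.

992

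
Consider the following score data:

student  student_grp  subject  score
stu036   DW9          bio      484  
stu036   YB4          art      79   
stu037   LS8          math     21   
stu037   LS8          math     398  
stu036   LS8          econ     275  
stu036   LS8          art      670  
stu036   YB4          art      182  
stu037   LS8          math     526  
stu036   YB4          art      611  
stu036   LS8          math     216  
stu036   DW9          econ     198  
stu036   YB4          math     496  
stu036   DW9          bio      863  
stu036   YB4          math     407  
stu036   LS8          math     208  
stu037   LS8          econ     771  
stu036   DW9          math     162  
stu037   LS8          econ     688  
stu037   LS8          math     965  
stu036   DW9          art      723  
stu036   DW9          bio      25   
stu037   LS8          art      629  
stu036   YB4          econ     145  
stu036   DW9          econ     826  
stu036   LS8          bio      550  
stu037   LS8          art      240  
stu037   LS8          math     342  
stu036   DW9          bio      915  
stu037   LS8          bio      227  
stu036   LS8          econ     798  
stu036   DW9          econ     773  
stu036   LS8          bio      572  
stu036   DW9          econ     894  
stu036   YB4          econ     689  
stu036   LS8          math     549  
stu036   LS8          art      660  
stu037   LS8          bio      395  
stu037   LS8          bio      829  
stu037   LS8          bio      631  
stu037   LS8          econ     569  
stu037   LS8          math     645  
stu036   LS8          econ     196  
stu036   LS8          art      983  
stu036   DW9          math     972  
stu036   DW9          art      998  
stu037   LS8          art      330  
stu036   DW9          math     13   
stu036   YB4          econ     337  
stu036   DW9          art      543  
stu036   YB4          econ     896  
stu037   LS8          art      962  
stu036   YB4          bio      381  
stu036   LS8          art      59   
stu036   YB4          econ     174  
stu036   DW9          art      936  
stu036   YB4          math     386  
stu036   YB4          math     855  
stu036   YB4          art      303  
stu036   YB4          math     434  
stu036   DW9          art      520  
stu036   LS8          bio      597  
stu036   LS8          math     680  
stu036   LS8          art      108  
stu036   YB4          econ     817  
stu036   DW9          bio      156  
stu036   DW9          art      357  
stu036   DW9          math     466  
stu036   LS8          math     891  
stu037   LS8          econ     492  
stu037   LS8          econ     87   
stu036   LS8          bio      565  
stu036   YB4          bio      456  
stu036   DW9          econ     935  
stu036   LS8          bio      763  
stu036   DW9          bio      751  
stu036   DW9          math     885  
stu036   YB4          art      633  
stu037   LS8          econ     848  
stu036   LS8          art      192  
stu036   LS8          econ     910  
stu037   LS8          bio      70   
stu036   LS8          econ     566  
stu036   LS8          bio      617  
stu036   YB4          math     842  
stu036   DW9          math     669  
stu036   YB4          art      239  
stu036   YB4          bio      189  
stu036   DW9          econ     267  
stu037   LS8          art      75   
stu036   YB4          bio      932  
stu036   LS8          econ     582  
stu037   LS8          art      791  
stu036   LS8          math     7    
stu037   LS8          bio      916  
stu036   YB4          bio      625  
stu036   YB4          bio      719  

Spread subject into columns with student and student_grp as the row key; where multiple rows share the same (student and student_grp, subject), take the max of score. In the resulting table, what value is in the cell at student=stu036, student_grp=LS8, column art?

983

Rows with student=stu036, student_grp=LS8 and subject=art: score values are 670, 660, 983, 59, 108, 192.
max(670, 660, 983, 59, 108, 192) = 983.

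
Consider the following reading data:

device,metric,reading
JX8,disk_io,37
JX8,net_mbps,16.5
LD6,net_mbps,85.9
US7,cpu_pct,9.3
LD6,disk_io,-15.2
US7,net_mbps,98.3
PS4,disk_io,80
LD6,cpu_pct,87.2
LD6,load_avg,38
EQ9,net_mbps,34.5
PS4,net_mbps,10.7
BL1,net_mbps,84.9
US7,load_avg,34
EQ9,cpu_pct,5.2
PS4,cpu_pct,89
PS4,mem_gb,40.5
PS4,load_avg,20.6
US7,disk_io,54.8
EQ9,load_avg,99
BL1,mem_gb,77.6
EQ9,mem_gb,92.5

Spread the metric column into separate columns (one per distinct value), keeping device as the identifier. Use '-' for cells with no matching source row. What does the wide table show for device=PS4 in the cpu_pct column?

89

The long row with device=PS4, metric=cpu_pct has reading=89.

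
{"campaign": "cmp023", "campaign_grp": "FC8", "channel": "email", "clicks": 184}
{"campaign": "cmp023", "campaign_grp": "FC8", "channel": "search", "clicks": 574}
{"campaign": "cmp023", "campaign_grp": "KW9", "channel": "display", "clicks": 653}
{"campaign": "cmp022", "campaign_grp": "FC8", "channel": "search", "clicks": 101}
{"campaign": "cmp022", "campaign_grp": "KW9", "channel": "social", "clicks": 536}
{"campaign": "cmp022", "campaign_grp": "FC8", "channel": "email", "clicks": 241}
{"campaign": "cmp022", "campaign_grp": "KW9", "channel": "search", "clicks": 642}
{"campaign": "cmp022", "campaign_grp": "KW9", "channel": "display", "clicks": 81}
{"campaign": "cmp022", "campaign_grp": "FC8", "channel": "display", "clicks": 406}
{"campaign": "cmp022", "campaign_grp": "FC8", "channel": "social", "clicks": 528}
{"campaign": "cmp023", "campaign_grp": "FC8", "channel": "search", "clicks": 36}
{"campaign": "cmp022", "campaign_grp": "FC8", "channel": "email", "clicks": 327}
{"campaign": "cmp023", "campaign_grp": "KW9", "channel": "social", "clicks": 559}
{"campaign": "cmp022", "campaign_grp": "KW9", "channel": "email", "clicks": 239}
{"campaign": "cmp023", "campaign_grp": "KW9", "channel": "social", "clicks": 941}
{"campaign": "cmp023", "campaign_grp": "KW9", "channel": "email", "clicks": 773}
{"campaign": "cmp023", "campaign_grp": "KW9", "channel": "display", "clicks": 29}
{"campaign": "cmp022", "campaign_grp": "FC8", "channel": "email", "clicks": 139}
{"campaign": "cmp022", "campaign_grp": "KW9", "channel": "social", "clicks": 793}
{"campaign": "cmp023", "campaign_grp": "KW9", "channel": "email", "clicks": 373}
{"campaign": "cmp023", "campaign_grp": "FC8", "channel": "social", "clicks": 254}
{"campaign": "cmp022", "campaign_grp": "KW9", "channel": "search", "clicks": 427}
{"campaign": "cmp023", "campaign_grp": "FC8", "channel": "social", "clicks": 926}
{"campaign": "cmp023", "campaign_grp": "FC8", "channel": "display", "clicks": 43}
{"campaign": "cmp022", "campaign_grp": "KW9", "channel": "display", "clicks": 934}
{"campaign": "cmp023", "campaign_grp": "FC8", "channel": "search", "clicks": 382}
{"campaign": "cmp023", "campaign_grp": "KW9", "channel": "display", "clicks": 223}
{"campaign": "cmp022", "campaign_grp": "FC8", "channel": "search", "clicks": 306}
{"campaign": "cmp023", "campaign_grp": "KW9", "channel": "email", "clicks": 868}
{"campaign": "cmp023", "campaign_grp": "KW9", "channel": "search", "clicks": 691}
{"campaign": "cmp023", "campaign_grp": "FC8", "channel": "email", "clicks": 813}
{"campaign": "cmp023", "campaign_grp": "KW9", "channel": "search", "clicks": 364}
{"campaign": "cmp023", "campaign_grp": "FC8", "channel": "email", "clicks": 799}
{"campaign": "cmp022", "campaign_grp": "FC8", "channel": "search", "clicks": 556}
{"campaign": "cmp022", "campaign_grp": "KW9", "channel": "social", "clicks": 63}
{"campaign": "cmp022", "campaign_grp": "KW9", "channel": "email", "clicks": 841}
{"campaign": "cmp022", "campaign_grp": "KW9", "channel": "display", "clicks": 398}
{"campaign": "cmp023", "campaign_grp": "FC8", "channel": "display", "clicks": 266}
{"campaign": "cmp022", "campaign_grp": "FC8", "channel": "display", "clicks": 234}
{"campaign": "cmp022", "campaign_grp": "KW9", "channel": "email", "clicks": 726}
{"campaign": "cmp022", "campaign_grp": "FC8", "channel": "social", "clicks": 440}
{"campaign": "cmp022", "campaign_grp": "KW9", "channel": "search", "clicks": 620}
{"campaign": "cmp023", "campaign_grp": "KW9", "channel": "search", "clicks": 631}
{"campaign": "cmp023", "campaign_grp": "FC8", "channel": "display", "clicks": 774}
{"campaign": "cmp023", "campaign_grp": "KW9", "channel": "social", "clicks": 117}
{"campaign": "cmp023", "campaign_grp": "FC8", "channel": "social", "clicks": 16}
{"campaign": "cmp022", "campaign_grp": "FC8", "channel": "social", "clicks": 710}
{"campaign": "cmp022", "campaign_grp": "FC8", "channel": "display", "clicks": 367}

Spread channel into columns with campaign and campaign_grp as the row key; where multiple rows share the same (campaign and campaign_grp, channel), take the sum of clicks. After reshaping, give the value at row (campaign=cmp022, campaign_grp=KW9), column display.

Rows with campaign=cmp022, campaign_grp=KW9 and channel=display: clicks values are 81, 934, 398.
81 + 934 + 398 = 1413.

1413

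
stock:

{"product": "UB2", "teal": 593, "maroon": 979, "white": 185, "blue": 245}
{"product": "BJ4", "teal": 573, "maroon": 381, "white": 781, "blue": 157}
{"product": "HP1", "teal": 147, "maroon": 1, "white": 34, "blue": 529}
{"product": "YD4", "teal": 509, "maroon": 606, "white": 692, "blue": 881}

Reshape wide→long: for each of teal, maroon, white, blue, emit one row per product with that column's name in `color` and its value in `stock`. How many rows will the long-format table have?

4 product values × 4 melted columns = 16 rows.

16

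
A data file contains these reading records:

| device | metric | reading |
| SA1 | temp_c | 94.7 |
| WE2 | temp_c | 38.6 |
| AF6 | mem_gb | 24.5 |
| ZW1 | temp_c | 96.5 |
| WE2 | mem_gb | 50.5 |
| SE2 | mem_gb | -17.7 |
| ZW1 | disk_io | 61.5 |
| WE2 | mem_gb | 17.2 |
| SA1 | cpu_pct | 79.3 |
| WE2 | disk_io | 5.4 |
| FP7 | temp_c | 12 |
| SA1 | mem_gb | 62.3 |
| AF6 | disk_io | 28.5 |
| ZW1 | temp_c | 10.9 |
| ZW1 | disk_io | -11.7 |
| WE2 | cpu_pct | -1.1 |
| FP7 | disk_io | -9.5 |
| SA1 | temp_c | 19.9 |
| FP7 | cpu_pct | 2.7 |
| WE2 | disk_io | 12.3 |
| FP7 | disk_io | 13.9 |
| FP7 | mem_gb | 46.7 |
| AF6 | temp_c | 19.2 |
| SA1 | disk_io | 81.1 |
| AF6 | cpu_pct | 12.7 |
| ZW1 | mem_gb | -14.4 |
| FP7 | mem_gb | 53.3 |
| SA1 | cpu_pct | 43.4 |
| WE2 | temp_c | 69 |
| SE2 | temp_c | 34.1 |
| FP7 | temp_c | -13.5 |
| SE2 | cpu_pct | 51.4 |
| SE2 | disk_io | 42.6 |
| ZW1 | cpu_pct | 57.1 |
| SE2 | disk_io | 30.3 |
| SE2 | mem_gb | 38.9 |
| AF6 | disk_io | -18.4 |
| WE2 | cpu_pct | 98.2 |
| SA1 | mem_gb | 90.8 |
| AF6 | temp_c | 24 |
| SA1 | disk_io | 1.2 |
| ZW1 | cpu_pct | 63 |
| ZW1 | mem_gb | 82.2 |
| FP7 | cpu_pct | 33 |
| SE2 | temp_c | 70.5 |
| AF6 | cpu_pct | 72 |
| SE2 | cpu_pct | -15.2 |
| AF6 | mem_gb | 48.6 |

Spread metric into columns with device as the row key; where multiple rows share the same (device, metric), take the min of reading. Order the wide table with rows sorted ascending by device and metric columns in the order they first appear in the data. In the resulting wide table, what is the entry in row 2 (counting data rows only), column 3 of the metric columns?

-9.5

With rows sorted ascending by device, row 2 is device=FP7. metric columns in first-appearance order: temp_c, mem_gb, disk_io, cpu_pct; column 3 is disk_io.
Long rows with device=FP7, metric=disk_io: min(-9.5, 13.9) = -9.5.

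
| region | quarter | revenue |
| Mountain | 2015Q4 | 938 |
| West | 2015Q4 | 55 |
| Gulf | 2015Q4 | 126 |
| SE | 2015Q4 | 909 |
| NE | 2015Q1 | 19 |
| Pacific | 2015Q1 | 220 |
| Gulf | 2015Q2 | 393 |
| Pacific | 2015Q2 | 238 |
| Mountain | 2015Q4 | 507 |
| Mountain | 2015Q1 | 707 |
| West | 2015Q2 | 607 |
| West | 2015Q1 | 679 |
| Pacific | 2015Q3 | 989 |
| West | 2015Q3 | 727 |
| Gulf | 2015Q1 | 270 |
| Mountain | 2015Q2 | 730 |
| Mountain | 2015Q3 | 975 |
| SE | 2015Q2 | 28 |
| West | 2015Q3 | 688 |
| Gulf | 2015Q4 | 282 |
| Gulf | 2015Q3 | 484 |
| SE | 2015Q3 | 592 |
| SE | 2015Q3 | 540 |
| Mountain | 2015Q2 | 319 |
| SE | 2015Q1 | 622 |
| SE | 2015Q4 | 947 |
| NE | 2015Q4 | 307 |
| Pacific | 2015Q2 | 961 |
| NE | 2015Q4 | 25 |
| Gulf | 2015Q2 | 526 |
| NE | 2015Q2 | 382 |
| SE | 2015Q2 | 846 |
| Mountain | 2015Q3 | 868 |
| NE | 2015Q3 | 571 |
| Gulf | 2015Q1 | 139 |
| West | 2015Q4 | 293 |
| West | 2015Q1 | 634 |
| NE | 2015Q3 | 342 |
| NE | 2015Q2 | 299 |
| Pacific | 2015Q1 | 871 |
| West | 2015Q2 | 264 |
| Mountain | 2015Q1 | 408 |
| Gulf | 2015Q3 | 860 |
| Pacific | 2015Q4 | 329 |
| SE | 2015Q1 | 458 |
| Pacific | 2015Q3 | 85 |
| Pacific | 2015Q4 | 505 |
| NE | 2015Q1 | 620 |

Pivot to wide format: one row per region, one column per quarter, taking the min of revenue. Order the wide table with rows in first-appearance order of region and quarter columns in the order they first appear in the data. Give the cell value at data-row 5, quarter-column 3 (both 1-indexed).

299

With rows in first-appearance order of region, row 5 is region=NE. quarter columns in first-appearance order: 2015Q4, 2015Q1, 2015Q2, 2015Q3; column 3 is 2015Q2.
Long rows with region=NE, quarter=2015Q2: min(382, 299) = 299.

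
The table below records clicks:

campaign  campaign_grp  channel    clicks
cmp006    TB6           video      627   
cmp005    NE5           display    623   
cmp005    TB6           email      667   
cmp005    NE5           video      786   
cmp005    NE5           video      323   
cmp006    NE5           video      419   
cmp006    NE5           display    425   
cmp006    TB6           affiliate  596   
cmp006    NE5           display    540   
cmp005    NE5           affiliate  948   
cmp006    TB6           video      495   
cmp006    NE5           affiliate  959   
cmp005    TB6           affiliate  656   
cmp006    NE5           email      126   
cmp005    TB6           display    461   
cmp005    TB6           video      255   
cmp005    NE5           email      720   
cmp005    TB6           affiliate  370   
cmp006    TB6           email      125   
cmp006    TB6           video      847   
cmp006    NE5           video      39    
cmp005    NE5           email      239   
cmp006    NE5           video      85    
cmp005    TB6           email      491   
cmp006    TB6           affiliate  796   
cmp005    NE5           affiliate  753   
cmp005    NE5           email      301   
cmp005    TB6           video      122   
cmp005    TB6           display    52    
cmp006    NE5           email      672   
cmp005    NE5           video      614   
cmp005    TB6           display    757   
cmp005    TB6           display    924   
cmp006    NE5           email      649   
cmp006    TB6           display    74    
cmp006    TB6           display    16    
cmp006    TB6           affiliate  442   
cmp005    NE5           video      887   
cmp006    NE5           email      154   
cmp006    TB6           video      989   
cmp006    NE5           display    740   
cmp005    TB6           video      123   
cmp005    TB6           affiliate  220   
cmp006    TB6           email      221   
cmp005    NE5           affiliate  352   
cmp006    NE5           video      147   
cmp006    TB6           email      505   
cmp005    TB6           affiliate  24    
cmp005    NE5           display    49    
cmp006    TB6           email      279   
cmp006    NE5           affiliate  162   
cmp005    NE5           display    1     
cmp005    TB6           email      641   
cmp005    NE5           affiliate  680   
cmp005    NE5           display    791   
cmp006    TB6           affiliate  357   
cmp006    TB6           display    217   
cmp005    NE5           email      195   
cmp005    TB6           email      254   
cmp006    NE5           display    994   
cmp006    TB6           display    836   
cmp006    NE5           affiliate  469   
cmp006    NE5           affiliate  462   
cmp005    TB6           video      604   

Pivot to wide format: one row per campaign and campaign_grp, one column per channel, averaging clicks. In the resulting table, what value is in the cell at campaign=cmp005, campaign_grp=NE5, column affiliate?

Rows with campaign=cmp005, campaign_grp=NE5 and channel=affiliate: clicks values are 948, 753, 352, 680.
(948 + 753 + 352 + 680) / 4 = 683.25.

683.25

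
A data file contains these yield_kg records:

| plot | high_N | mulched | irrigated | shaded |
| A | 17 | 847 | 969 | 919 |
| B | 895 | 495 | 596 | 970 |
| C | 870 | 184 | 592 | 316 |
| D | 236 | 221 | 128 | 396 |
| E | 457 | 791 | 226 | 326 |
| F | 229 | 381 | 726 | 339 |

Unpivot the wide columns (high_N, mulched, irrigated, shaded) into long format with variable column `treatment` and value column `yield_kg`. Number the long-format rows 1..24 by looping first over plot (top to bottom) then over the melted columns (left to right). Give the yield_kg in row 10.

24 rows total (6 × 4). Row 10: index ⌊(10-1)/4⌋ = 2 into plot → C; (10-1) mod 4 = 1 into the melted columns → mulched.
So row 10 is (C, mulched, 184); yield_kg = 184.

184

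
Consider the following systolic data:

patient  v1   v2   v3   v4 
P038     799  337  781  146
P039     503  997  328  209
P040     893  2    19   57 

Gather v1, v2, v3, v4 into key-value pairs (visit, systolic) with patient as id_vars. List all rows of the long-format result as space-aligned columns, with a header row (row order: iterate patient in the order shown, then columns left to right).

patient  visit  systolic
P038     v1     799     
P038     v2     337     
P038     v3     781     
P038     v4     146     
P039     v1     503     
P039     v2     997     
P039     v3     328     
P039     v4     209     
P040     v1     893     
P040     v2     2       
P040     v3     19      
P040     v4     57      

Each (patient, column) pair becomes one row: 3 × 4 = 12 rows.
For example, (P038, v1) → systolic=799.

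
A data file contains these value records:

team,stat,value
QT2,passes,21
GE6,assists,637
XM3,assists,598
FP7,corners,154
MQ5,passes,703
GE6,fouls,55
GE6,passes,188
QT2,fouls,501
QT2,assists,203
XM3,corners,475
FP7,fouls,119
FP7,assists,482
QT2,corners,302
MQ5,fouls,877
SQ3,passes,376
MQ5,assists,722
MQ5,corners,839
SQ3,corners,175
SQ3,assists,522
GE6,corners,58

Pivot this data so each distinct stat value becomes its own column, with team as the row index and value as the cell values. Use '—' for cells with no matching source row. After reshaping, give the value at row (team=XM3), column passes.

—

No long-format row has team=XM3 and stat=passes, so the cell is —.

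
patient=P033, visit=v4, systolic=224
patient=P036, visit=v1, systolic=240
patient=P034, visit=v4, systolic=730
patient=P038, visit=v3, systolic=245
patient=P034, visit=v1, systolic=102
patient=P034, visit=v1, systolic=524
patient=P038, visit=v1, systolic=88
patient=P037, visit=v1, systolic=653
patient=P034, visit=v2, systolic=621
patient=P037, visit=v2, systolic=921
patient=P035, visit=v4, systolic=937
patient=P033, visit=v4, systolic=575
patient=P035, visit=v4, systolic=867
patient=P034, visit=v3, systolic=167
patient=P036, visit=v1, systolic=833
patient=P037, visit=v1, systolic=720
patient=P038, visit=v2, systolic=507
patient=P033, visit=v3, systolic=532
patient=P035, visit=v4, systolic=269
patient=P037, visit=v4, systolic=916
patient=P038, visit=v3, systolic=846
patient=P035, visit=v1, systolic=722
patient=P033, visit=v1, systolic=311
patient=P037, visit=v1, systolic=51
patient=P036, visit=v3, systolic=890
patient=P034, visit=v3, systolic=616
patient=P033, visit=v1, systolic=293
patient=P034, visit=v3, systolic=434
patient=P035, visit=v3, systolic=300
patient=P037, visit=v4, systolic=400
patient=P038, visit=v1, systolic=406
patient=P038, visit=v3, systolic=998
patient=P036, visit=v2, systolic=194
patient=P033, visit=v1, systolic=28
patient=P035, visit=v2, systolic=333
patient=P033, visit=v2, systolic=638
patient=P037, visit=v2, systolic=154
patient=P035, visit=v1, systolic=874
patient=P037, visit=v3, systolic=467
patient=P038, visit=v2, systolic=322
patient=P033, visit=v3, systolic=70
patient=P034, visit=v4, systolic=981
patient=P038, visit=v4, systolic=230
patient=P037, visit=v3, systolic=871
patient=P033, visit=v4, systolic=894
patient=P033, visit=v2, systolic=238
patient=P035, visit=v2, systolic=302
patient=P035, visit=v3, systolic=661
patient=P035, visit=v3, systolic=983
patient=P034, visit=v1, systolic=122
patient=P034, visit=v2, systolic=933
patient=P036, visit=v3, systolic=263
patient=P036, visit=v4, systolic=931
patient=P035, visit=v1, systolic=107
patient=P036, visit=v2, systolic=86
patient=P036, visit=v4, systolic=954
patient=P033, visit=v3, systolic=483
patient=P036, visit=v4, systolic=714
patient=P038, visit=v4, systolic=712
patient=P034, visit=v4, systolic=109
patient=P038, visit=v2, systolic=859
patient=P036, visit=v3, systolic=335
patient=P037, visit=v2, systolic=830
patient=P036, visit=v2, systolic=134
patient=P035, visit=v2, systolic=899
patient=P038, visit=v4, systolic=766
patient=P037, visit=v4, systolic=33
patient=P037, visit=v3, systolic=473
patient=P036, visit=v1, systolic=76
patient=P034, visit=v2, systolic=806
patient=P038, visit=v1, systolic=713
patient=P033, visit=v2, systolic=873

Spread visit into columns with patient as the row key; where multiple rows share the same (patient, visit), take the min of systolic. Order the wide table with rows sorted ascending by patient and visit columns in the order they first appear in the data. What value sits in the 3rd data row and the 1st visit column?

269

With rows sorted ascending by patient, row 3 is patient=P035. visit columns in first-appearance order: v4, v1, v3, v2; column 1 is v4.
Long rows with patient=P035, visit=v4: min(937, 867, 269) = 269.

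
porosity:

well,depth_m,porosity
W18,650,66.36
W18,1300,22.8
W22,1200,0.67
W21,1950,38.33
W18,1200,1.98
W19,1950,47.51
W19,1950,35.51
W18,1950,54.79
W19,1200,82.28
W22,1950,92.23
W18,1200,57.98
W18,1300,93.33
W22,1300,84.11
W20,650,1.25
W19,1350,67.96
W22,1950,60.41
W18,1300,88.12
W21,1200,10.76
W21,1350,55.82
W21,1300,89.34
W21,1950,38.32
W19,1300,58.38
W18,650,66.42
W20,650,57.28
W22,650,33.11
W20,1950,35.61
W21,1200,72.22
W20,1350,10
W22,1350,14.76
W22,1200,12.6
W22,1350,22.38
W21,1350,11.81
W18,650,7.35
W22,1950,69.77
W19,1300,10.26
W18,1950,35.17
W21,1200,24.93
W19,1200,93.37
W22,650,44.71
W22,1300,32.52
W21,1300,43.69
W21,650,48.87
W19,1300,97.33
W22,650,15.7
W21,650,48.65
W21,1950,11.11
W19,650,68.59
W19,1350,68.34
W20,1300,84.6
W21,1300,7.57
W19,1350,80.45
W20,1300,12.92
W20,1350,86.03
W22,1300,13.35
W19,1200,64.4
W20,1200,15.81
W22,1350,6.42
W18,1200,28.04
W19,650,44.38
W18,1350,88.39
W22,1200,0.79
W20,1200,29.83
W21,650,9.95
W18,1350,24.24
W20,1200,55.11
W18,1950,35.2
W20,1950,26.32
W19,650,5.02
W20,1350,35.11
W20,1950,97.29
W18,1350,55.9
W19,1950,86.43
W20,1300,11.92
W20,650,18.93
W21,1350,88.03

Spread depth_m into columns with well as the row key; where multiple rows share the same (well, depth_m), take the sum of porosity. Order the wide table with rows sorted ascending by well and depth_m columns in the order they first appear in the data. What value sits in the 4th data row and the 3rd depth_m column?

With rows sorted ascending by well, row 4 is well=W21. depth_m columns in first-appearance order: 650, 1300, 1200, 1950, 1350; column 3 is 1200.
Long rows with well=W21, depth_m=1200: 10.76 + 72.22 + 24.93 = 107.91.

107.91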